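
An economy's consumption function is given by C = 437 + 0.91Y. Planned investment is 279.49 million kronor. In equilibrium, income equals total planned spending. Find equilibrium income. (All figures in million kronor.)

Y = 7961

Y = C + I = 437 + 0.91Y + 279.49
Y − 0.91Y = 716.49
0.09Y = 716.49, so Y = 716.49/0.09 = 7961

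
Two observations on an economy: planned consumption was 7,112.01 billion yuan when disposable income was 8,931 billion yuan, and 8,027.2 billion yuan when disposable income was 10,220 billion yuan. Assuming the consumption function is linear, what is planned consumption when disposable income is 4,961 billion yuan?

C = 4293.31

MPC = (8027.2 − 7112.01)/(10220 − 8931) = 915.19/1289 = 0.71
a = 7112.01 − 0.71(8931) = 7112.01 − 6341.01 = 771
C = 771 + 0.71(4961) = 771 + 3522.31 = 4293.31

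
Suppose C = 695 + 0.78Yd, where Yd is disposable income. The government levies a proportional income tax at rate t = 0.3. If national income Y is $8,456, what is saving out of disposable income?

Yd = (1 − 0.3)(8456) = 0.7(8456) = 5919.2
C = 695 + 0.78(5919.2) = 695 + 4616.976 = 5311.976
S = Yd − C = 5919.2 − 5311.976 = 607.224

S = 607.224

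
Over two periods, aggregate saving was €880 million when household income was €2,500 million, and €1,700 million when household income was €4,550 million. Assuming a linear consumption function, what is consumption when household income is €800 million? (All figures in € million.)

C = 600

MPS = ΔS/ΔY = (1700 − 880)/(4550 − 2500) = 820/2050 = 0.4
MPC = 1 − MPS = 0.6
Autonomous saving = 880 − 0.4(2500) = -120, so a = 120
C = 120 + 0.6(800) = 120 + 480 = 600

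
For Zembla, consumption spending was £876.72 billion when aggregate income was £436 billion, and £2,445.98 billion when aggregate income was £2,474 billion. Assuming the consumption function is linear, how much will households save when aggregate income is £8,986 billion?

S = 1525.78

MPC = (2445.98 − 876.72)/(2474 − 436) = 1569.26/2038 = 0.77
a = 876.72 − 0.77(436) = 876.72 − 335.72 = 541
C = 541 + 0.77(8986) = 7460.22
S = 8986 − 7460.22 = 1525.78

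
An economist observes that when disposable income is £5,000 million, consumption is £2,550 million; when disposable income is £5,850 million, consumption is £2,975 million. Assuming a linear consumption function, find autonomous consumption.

MPC = ΔC/ΔY = (2975 − 2550)/(5850 − 5000) = 425/850 = 0.5
a = C − MPC·Y = 2550 − 0.5(5000) = 2550 − 2500 = 50

a = 50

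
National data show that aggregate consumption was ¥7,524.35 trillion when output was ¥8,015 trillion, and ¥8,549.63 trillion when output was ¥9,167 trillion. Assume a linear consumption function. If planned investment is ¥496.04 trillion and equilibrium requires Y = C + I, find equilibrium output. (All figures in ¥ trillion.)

MPC = (8549.63 − 7524.35)/(9167 − 8015) = 1025.28/1152 = 0.89
a = 7524.35 − 0.89(8015) = 391
Equilibrium: Y = 391 + 0.89Y + 496.04
0.11Y = 887.04, so Y = 887.04/0.11 = 8064

Y = 8064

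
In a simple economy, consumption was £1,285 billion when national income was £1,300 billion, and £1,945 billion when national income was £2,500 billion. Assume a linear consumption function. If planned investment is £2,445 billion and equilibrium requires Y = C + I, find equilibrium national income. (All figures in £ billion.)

MPC = (1945 − 1285)/(2500 − 1300) = 660/1200 = 0.55
a = 1285 − 0.55(1300) = 570
Equilibrium: Y = 570 + 0.55Y + 2445
0.45Y = 3015, so Y = 3015/0.45 = 6700

Y = 6700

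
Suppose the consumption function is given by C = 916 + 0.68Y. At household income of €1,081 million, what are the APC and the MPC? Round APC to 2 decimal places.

APC = 1.53; MPC = 0.68

MPC = 0.68 (the slope of the consumption function)
C = 916 + 0.68(1081) = 1651.08, so APC = 1651.08/1081 = 1.53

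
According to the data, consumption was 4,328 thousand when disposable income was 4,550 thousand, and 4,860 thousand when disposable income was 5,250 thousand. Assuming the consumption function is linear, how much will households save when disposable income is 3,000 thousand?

S = -150

MPC = (4860 − 4328)/(5250 − 4550) = 532/700 = 0.76
a = 4328 − 0.76(4550) = 4328 − 3458 = 870
C = 870 + 0.76(3000) = 3150
S = 3000 − 3150 = -150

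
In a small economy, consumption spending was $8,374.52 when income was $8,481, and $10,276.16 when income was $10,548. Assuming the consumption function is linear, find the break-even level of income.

MPC = (10276.16 − 8374.52)/(10548 − 8481) = 1901.64/2067 = 0.92
a = 8374.52 − 0.92(8481) = 8374.52 − 7802.52 = 572
Break-even: Y = a/(1−MPC) = 572/0.08 = 7150

Y = 7150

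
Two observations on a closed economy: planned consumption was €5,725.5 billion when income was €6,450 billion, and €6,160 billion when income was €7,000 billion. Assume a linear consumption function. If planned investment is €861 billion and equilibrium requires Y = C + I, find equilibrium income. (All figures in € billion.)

MPC = (6160 − 5725.5)/(7000 − 6450) = 434.5/550 = 0.79
a = 5725.5 − 0.79(6450) = 630
Equilibrium: Y = 630 + 0.79Y + 861
0.21Y = 1491, so Y = 1491/0.21 = 7100

Y = 7100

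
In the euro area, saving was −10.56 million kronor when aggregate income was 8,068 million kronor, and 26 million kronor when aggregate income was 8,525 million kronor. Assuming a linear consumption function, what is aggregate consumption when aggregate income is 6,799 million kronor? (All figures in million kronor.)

MPS = ΔS/ΔY = (26 − (-10.56))/(8525 − 8068) = 36.56/457 = 0.08
MPC = 1 − MPS = 0.92
Autonomous saving = -10.56 − 0.08(8068) = -656, so a = 656
C = 656 + 0.92(6799) = 656 + 6255.08 = 6911.08

C = 6911.08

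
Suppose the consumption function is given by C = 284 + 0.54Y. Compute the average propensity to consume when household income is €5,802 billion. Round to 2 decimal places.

C = 284 + 0.54(5802) = 3417.08
APC = C/Y = 3417.08/5802 = 0.59

APC = 0.59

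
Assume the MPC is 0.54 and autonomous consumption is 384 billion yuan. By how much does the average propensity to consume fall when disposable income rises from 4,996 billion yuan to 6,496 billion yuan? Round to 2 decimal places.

At Y = 4996: C = 384 + 0.54(4996) = 3081.84, APC = 3081.84/4996 = 0.617
At Y = 6496: C = 3891.84, APC = 3891.84/6496 = 0.599
Fall in APC = 0.617 − 0.599 = 0.018 ≈ 0.02

ΔAPC = 0.02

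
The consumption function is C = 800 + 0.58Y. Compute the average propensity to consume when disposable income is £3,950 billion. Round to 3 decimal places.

C = 800 + 0.58(3950) = 3091
APC = C/Y = 3091/3950 = 0.783

APC = 0.783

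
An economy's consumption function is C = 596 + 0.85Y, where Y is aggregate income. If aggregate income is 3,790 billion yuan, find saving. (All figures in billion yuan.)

C = 596 + 0.85(3790) = 596 + 3221.5 = 3817.5
S = Y − C = 3790 − 3817.5 = -27.5

S = -27.5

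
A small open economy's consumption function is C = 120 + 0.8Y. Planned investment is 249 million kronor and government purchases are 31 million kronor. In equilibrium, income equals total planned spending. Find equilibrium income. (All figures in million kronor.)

Y = 2000

Y = C + I + G = 120 + 0.8Y + 249 + 31
Y − 0.8Y = 400
0.2Y = 400, so Y = 400/0.2 = 2000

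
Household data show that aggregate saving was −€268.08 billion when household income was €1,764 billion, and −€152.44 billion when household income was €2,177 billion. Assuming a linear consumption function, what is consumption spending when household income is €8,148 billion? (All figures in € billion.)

C = 6628.56

MPS = ΔS/ΔY = (-152.44 − (-268.08))/(2177 − 1764) = 115.64/413 = 0.28
MPC = 1 − MPS = 0.72
Autonomous saving = -268.08 − 0.28(1764) = -762, so a = 762
C = 762 + 0.72(8148) = 762 + 5866.56 = 6628.56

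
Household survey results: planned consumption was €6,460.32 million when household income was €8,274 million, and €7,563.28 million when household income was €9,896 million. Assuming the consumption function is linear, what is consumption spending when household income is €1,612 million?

C = 1930.16

MPC = (7563.28 − 6460.32)/(9896 − 8274) = 1102.96/1622 = 0.68
a = 6460.32 − 0.68(8274) = 6460.32 − 5626.32 = 834
C = 834 + 0.68(1612) = 834 + 1096.16 = 1930.16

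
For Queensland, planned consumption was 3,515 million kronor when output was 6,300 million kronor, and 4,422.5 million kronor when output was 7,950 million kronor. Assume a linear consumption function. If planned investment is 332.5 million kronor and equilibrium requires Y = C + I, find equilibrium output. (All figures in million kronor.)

MPC = (4422.5 − 3515)/(7950 − 6300) = 907.5/1650 = 0.55
a = 3515 − 0.55(6300) = 50
Equilibrium: Y = 50 + 0.55Y + 332.5
0.45Y = 382.5, so Y = 382.5/0.45 = 850

Y = 850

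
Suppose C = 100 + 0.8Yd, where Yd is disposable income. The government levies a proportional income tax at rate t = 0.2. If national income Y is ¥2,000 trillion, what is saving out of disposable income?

S = 220

Yd = (1 − 0.2)(2000) = 0.8(2000) = 1600
C = 100 + 0.8(1600) = 100 + 1280 = 1380
S = Yd − C = 1600 − 1380 = 220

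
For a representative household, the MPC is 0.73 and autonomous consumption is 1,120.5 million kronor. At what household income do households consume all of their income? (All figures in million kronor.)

At break-even, C = Y: 1120.5 + 0.73Y = Y
0.27Y = 1120.5, so Y = 1120.5/0.27 = 4150

Y = 4150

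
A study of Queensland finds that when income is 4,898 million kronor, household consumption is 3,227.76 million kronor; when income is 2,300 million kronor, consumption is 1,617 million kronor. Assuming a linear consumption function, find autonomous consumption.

MPC = ΔC/ΔY = (3227.76 − 1617)/(4898 − 2300) = 1610.76/2598 = 0.62
a = C − MPC·Y = 1617 − 0.62(2300) = 1617 − 1426 = 191

a = 191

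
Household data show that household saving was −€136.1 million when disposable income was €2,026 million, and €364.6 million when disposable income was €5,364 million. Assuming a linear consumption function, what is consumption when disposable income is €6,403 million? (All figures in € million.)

C = 5882.55

MPS = ΔS/ΔY = (364.6 − (-136.1))/(5364 − 2026) = 500.7/3338 = 0.15
MPC = 1 − MPS = 0.85
Autonomous saving = -136.1 − 0.15(2026) = -440, so a = 440
C = 440 + 0.85(6403) = 440 + 5442.55 = 5882.55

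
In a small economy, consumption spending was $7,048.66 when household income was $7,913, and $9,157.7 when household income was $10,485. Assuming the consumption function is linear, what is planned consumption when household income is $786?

MPC = (9157.7 − 7048.66)/(10485 − 7913) = 2109.04/2572 = 0.82
a = 7048.66 − 0.82(7913) = 7048.66 − 6488.66 = 560
C = 560 + 0.82(786) = 560 + 644.52 = 1204.52

C = 1204.52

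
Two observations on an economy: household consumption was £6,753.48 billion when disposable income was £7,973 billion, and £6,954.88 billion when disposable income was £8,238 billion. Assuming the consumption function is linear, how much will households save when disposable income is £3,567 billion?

S = 162.08

MPC = (6954.88 − 6753.48)/(8238 − 7973) = 201.4/265 = 0.76
a = 6753.48 − 0.76(7973) = 6753.48 − 6059.48 = 694
C = 694 + 0.76(3567) = 3404.92
S = 3567 − 3404.92 = 162.08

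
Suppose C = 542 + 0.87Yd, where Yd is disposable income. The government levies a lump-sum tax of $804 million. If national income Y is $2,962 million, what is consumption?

C = 2419.46

Yd = Y − T = 2962 − 804 = 2158
C = 542 + 0.87(2158) = 542 + 1877.46 = 2419.46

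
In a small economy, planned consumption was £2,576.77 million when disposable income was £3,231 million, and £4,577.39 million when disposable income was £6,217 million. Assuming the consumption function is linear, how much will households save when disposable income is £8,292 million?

MPC = (4577.39 − 2576.77)/(6217 − 3231) = 2000.62/2986 = 0.67
a = 2576.77 − 0.67(3231) = 2576.77 − 2164.77 = 412
C = 412 + 0.67(8292) = 5967.64
S = 8292 − 5967.64 = 2324.36

S = 2324.36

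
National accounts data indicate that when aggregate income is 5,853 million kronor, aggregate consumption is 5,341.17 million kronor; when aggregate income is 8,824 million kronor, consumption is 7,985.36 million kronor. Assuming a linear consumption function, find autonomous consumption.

MPC = ΔC/ΔY = (7985.36 − 5341.17)/(8824 − 5853) = 2644.19/2971 = 0.89
a = C − MPC·Y = 5341.17 − 0.89(5853) = 5341.17 − 5209.17 = 132

a = 132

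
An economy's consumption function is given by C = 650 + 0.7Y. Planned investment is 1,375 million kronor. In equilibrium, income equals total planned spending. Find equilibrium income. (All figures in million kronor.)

Y = 6750

Y = C + I = 650 + 0.7Y + 1375
Y − 0.7Y = 2025
0.3Y = 2025, so Y = 2025/0.3 = 6750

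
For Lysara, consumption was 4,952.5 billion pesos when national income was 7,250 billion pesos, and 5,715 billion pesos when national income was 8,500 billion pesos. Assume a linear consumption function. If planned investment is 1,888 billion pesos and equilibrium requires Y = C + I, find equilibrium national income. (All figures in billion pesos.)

MPC = (5715 − 4952.5)/(8500 − 7250) = 762.5/1250 = 0.61
a = 4952.5 − 0.61(7250) = 530
Equilibrium: Y = 530 + 0.61Y + 1888
0.39Y = 2418, so Y = 2418/0.39 = 6200

Y = 6200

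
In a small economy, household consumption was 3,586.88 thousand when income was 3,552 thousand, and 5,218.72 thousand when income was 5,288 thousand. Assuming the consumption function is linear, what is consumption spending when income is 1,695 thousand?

MPC = (5218.72 − 3586.88)/(5288 − 3552) = 1631.84/1736 = 0.94
a = 3586.88 − 0.94(3552) = 3586.88 − 3338.88 = 248
C = 248 + 0.94(1695) = 248 + 1593.3 = 1841.3

C = 1841.3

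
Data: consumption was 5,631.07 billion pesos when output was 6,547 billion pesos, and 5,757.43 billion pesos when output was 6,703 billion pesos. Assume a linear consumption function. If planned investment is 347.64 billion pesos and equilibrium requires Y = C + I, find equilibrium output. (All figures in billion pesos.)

MPC = (5757.43 − 5631.07)/(6703 − 6547) = 126.36/156 = 0.81
a = 5631.07 − 0.81(6547) = 328
Equilibrium: Y = 328 + 0.81Y + 347.64
0.19Y = 675.64, so Y = 675.64/0.19 = 3556

Y = 3556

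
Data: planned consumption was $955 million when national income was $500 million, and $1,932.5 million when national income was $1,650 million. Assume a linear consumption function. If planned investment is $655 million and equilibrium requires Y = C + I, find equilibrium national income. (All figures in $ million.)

Y = 7900

MPC = (1932.5 − 955)/(1650 − 500) = 977.5/1150 = 0.85
a = 955 − 0.85(500) = 530
Equilibrium: Y = 530 + 0.85Y + 655
0.15Y = 1185, so Y = 1185/0.15 = 7900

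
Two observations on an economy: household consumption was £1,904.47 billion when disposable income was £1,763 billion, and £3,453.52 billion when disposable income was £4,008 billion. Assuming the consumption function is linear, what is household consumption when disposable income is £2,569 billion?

C = 2460.61

MPC = (3453.52 − 1904.47)/(4008 − 1763) = 1549.05/2245 = 0.69
a = 1904.47 − 0.69(1763) = 1904.47 − 1216.47 = 688
C = 688 + 0.69(2569) = 688 + 1772.61 = 2460.61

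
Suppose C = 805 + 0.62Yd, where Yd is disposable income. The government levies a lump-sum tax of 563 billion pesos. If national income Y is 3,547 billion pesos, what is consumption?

C = 2655.08

Yd = Y − T = 3547 − 563 = 2984
C = 805 + 0.62(2984) = 805 + 1850.08 = 2655.08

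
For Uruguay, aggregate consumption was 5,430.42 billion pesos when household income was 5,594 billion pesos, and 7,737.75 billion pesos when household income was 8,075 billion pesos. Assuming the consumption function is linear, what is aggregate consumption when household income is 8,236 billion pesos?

MPC = (7737.75 − 5430.42)/(8075 − 5594) = 2307.33/2481 = 0.93
a = 5430.42 − 0.93(5594) = 5430.42 − 5202.42 = 228
C = 228 + 0.93(8236) = 228 + 7659.48 = 7887.48

C = 7887.48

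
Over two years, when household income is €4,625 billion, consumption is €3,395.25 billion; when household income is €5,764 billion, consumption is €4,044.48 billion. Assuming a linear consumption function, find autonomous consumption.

MPC = ΔC/ΔY = (4044.48 − 3395.25)/(5764 − 4625) = 649.23/1139 = 0.57
a = C − MPC·Y = 3395.25 − 0.57(4625) = 3395.25 − 2636.25 = 759

a = 759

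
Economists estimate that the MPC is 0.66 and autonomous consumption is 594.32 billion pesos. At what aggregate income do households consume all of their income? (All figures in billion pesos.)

Y = 1748

At break-even, C = Y: 594.32 + 0.66Y = Y
0.34Y = 594.32, so Y = 594.32/0.34 = 1748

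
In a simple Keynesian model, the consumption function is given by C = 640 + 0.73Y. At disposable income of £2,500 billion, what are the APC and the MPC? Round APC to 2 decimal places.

MPC = 0.73 (the slope of the consumption function)
C = 640 + 0.73(2500) = 2465, so APC = 2465/2500 = 0.99

APC = 0.99; MPC = 0.73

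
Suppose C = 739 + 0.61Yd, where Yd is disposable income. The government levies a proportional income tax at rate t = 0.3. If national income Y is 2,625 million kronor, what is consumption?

Yd = (1 − 0.3)(2625) = 0.7(2625) = 1837.5
C = 739 + 0.61(1837.5) = 739 + 1120.875 = 1859.875

C = 1859.875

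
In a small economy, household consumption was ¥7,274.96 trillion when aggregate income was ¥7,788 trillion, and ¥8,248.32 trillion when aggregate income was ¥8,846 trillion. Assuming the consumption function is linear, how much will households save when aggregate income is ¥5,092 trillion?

MPC = (8248.32 − 7274.96)/(8846 − 7788) = 973.36/1058 = 0.92
a = 7274.96 − 0.92(7788) = 7274.96 − 7164.96 = 110
C = 110 + 0.92(5092) = 4794.64
S = 5092 − 4794.64 = 297.36

S = 297.36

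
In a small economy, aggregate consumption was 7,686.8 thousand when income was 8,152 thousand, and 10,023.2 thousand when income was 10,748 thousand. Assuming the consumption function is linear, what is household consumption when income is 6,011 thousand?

MPC = (10023.2 − 7686.8)/(10748 − 8152) = 2336.4/2596 = 0.9
a = 7686.8 − 0.9(8152) = 7686.8 − 7336.8 = 350
C = 350 + 0.9(6011) = 350 + 5409.9 = 5759.9

C = 5759.9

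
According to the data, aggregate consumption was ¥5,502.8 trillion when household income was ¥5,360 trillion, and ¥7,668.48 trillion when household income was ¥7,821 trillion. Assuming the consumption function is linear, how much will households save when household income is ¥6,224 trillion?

MPC = (7668.48 − 5502.8)/(7821 − 5360) = 2165.68/2461 = 0.88
a = 5502.8 − 0.88(5360) = 5502.8 − 4716.8 = 786
C = 786 + 0.88(6224) = 6263.12
S = 6224 − 6263.12 = -39.12

S = -39.12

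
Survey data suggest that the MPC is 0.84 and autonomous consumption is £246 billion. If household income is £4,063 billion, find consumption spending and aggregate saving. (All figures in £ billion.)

C = 3658.92; S = 404.08

C = 246 + 0.84(4063) = 246 + 3412.92 = 3658.92
S = Y − C = 4063 − 3658.92 = 404.08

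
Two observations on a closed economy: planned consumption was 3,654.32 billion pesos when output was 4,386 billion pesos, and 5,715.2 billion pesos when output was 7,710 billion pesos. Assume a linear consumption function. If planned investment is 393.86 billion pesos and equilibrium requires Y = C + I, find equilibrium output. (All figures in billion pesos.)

Y = 3497

MPC = (5715.2 − 3654.32)/(7710 − 4386) = 2060.88/3324 = 0.62
a = 3654.32 − 0.62(4386) = 935
Equilibrium: Y = 935 + 0.62Y + 393.86
0.38Y = 1328.86, so Y = 1328.86/0.38 = 3497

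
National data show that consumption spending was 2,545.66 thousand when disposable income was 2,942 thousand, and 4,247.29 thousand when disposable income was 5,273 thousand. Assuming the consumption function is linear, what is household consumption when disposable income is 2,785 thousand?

MPC = (4247.29 − 2545.66)/(5273 − 2942) = 1701.63/2331 = 0.73
a = 2545.66 − 0.73(2942) = 2545.66 − 2147.66 = 398
C = 398 + 0.73(2785) = 398 + 2033.05 = 2431.05

C = 2431.05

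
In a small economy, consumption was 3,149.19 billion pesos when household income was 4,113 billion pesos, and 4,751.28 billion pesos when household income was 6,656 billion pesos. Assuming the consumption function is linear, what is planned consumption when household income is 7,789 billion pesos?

C = 5465.07

MPC = (4751.28 − 3149.19)/(6656 − 4113) = 1602.09/2543 = 0.63
a = 3149.19 − 0.63(4113) = 3149.19 − 2591.19 = 558
C = 558 + 0.63(7789) = 558 + 4907.07 = 5465.07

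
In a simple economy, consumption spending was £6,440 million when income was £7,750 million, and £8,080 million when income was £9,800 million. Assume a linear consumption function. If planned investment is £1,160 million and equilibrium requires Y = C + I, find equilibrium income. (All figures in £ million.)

MPC = (8080 − 6440)/(9800 − 7750) = 1640/2050 = 0.8
a = 6440 − 0.8(7750) = 240
Equilibrium: Y = 240 + 0.8Y + 1160
0.2Y = 1400, so Y = 1400/0.2 = 7000

Y = 7000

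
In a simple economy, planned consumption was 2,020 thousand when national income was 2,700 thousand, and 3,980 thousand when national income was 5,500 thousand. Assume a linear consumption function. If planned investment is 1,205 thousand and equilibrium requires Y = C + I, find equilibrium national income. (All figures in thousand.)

MPC = (3980 − 2020)/(5500 − 2700) = 1960/2800 = 0.7
a = 2020 − 0.7(2700) = 130
Equilibrium: Y = 130 + 0.7Y + 1205
0.3Y = 1335, so Y = 1335/0.3 = 4450

Y = 4450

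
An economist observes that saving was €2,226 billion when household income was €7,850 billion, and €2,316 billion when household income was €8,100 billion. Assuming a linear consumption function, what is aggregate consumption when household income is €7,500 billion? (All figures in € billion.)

MPS = ΔS/ΔY = (2316 − 2226)/(8100 − 7850) = 90/250 = 0.36
MPC = 1 − MPS = 0.64
Autonomous saving = 2226 − 0.36(7850) = -600, so a = 600
C = 600 + 0.64(7500) = 600 + 4800 = 5400

C = 5400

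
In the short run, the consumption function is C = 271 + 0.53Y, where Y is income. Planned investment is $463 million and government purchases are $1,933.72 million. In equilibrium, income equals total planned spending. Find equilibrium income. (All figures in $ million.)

Y = 5676

Y = C + I + G = 271 + 0.53Y + 463 + 1933.72
Y − 0.53Y = 2667.72
0.47Y = 2667.72, so Y = 2667.72/0.47 = 5676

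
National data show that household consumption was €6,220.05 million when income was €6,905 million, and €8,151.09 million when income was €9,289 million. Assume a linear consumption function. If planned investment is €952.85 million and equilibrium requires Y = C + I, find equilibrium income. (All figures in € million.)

Y = 8315

MPC = (8151.09 − 6220.05)/(9289 − 6905) = 1931.04/2384 = 0.81
a = 6220.05 − 0.81(6905) = 627
Equilibrium: Y = 627 + 0.81Y + 952.85
0.19Y = 1579.85, so Y = 1579.85/0.19 = 8315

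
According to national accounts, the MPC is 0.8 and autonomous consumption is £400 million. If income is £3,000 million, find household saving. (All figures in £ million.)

C = 400 + 0.8(3000) = 400 + 2400 = 2800
S = Y − C = 3000 − 2800 = 200

S = 200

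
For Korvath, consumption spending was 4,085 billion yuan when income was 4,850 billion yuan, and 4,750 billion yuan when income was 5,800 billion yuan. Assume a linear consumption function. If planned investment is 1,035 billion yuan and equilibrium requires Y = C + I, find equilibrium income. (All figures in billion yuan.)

MPC = (4750 − 4085)/(5800 − 4850) = 665/950 = 0.7
a = 4085 − 0.7(4850) = 690
Equilibrium: Y = 690 + 0.7Y + 1035
0.3Y = 1725, so Y = 1725/0.3 = 5750

Y = 5750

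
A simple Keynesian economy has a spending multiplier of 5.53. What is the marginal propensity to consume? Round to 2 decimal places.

k = 1/(1 − MPC), so 1 − MPC = 1/k = 1/5.53 = 0.1808
MPC = 1 − 0.1808 = 0.82

MPC = 0.82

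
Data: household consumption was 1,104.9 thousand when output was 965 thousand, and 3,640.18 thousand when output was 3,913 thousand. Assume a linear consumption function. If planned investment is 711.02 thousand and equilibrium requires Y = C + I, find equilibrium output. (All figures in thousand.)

MPC = (3640.18 − 1104.9)/(3913 − 965) = 2535.28/2948 = 0.86
a = 1104.9 − 0.86(965) = 275
Equilibrium: Y = 275 + 0.86Y + 711.02
0.14Y = 986.02, so Y = 986.02/0.14 = 7043

Y = 7043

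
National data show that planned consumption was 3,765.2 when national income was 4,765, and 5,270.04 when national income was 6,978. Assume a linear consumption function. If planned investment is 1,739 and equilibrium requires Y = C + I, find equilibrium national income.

MPC = (5270.04 − 3765.2)/(6978 − 4765) = 1504.84/2213 = 0.68
a = 3765.2 − 0.68(4765) = 525
Equilibrium: Y = 525 + 0.68Y + 1739
0.32Y = 2264, so Y = 2264/0.32 = 7075

Y = 7075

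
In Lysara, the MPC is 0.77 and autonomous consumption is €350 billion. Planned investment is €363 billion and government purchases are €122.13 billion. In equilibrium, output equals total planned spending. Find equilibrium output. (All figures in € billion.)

Y = 3631

Y = C + I + G = 350 + 0.77Y + 363 + 122.13
Y − 0.77Y = 835.13
0.23Y = 835.13, so Y = 835.13/0.23 = 3631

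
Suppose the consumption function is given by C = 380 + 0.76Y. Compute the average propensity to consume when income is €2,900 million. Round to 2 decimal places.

C = 380 + 0.76(2900) = 2584
APC = C/Y = 2584/2900 = 0.89

APC = 0.89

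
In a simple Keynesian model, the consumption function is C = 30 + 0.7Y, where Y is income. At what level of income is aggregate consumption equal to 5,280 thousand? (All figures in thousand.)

30 + 0.7Y = 5280
0.7Y = 5250, so Y = 5250/0.7 = 7500

Y = 7500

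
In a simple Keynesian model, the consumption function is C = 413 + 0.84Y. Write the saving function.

S = Y − C = Y − (413 + 0.84Y) = -413 + (1 − 0.84)Y

S = -413 + 0.16Y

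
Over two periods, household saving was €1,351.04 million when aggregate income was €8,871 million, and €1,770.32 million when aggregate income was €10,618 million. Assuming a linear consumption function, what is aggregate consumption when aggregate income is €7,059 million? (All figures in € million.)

C = 6142.84

MPS = ΔS/ΔY = (1770.32 − 1351.04)/(10618 − 8871) = 419.28/1747 = 0.24
MPC = 1 − MPS = 0.76
Autonomous saving = 1351.04 − 0.24(8871) = -778, so a = 778
C = 778 + 0.76(7059) = 778 + 5364.84 = 6142.84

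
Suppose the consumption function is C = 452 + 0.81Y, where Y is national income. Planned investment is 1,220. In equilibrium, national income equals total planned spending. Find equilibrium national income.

Y = 8800

Y = C + I = 452 + 0.81Y + 1220
Y − 0.81Y = 1672
0.19Y = 1672, so Y = 1672/0.19 = 8800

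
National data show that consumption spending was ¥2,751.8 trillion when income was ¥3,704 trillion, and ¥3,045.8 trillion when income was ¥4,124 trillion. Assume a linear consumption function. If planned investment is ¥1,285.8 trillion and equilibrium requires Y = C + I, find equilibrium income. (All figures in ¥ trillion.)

MPC = (3045.8 − 2751.8)/(4124 − 3704) = 294/420 = 0.7
a = 2751.8 − 0.7(3704) = 159
Equilibrium: Y = 159 + 0.7Y + 1285.8
0.3Y = 1444.8, so Y = 1444.8/0.3 = 4816

Y = 4816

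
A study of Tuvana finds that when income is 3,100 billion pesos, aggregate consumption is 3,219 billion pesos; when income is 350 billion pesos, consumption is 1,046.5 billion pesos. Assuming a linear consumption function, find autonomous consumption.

MPC = ΔC/ΔY = (3219 − 1046.5)/(3100 − 350) = 2172.5/2750 = 0.79
a = C − MPC·Y = 1046.5 − 0.79(350) = 1046.5 − 276.5 = 770

a = 770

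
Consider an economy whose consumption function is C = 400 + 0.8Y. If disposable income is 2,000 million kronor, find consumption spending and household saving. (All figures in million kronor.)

C = 2000; S = 0

C = 400 + 0.8(2000) = 400 + 1600 = 2000
S = Y − C = 2000 − 2000 = 0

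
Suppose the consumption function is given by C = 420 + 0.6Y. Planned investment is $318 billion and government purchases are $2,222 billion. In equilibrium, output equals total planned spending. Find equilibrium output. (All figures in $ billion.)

Y = 7400

Y = C + I + G = 420 + 0.6Y + 318 + 2222
Y − 0.6Y = 2960
0.4Y = 2960, so Y = 2960/0.4 = 7400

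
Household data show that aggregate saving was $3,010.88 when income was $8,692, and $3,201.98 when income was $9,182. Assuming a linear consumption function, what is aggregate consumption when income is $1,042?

C = 1014.62

MPS = ΔS/ΔY = (3201.98 − 3010.88)/(9182 − 8692) = 191.1/490 = 0.39
MPC = 1 − MPS = 0.61
Autonomous saving = 3010.88 − 0.39(8692) = -379, so a = 379
C = 379 + 0.61(1042) = 379 + 635.62 = 1014.62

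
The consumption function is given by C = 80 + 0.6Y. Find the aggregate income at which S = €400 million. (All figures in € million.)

S = Y − C = -80 + 0.4Y
-80 + 0.4Y = 400, so 0.4Y = 480 and Y = 1200

Y = 1200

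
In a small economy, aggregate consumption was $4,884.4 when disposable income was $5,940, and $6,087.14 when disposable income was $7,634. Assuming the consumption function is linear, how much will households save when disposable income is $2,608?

S = 89.32

MPC = (6087.14 − 4884.4)/(7634 − 5940) = 1202.74/1694 = 0.71
a = 4884.4 − 0.71(5940) = 4884.4 − 4217.4 = 667
C = 667 + 0.71(2608) = 2518.68
S = 2608 − 2518.68 = 89.32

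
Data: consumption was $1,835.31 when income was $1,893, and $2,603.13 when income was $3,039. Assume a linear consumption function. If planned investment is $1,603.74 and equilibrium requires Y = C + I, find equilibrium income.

Y = 6578

MPC = (2603.13 − 1835.31)/(3039 − 1893) = 767.82/1146 = 0.67
a = 1835.31 − 0.67(1893) = 567
Equilibrium: Y = 567 + 0.67Y + 1603.74
0.33Y = 2170.74, so Y = 2170.74/0.33 = 6578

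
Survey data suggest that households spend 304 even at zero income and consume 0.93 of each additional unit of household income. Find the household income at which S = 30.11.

S = Y − C = -304 + 0.07Y
-304 + 0.07Y = 30.11, so 0.07Y = 334.11 and Y = 4773

Y = 4773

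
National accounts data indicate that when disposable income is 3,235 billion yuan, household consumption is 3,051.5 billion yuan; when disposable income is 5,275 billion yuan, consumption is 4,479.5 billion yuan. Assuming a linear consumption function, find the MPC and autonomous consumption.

MPC = ΔC/ΔY = (4479.5 − 3051.5)/(5275 − 3235) = 1428/2040 = 0.7
a = C − MPC·Y = 3051.5 − 0.7(3235) = 3051.5 − 2264.5 = 787

MPC = 0.7; a = 787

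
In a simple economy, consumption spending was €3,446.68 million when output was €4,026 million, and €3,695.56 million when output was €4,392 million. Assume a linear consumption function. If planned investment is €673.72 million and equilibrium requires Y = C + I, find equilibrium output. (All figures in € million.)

MPC = (3695.56 − 3446.68)/(4392 − 4026) = 248.88/366 = 0.68
a = 3446.68 − 0.68(4026) = 709
Equilibrium: Y = 709 + 0.68Y + 673.72
0.32Y = 1382.72, so Y = 1382.72/0.32 = 4321

Y = 4321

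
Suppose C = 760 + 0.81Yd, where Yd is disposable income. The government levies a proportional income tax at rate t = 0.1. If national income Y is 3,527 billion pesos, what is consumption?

Yd = (1 − 0.1)(3527) = 0.9(3527) = 3174.3
C = 760 + 0.81(3174.3) = 760 + 2571.183 = 3331.183

C = 3331.183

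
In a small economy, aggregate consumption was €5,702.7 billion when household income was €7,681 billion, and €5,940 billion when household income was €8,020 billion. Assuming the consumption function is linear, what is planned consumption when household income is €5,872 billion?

C = 4436.4

MPC = (5940 − 5702.7)/(8020 − 7681) = 237.3/339 = 0.7
a = 5702.7 − 0.7(7681) = 5702.7 − 5376.7 = 326
C = 326 + 0.7(5872) = 326 + 4110.4 = 4436.4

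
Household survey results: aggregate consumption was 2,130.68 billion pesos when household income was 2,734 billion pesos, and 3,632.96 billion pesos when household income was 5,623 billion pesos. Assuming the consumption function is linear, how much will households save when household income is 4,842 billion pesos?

MPC = (3632.96 − 2130.68)/(5623 − 2734) = 1502.28/2889 = 0.52
a = 2130.68 − 0.52(2734) = 2130.68 − 1421.68 = 709
C = 709 + 0.52(4842) = 3226.84
S = 4842 − 3226.84 = 1615.16

S = 1615.16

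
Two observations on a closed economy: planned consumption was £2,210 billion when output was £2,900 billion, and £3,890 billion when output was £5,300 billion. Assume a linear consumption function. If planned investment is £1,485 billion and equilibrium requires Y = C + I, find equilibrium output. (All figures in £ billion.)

MPC = (3890 − 2210)/(5300 − 2900) = 1680/2400 = 0.7
a = 2210 − 0.7(2900) = 180
Equilibrium: Y = 180 + 0.7Y + 1485
0.3Y = 1665, so Y = 1665/0.3 = 5550

Y = 5550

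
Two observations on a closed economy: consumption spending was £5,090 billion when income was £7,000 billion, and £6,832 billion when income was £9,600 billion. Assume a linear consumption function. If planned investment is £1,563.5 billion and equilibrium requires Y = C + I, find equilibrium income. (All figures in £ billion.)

MPC = (6832 − 5090)/(9600 − 7000) = 1742/2600 = 0.67
a = 5090 − 0.67(7000) = 400
Equilibrium: Y = 400 + 0.67Y + 1563.5
0.33Y = 1963.5, so Y = 1963.5/0.33 = 5950

Y = 5950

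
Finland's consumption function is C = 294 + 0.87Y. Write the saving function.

S = -294 + 0.13Y

S = Y − C = Y − (294 + 0.87Y) = -294 + (1 − 0.87)Y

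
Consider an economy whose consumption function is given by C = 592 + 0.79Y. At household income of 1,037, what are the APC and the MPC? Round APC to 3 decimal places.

APC = 1.361; MPC = 0.79

MPC = 0.79 (the slope of the consumption function)
C = 592 + 0.79(1037) = 1411.23, so APC = 1411.23/1037 = 1.361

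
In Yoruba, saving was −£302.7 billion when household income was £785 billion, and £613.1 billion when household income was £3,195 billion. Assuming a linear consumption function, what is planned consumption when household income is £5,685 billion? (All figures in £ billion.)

C = 4125.7

MPS = ΔS/ΔY = (613.1 − (-302.7))/(3195 − 785) = 915.8/2410 = 0.38
MPC = 1 − MPS = 0.62
Autonomous saving = -302.7 − 0.38(785) = -601, so a = 601
C = 601 + 0.62(5685) = 601 + 3524.7 = 4125.7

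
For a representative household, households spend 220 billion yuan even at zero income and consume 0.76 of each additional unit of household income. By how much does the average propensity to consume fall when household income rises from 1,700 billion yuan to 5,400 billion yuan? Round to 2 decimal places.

ΔAPC = 0.09

At Y = 1700: C = 220 + 0.76(1700) = 1512, APC = 1512/1700 = 0.889
At Y = 5400: C = 4324, APC = 4324/5400 = 0.801
Fall in APC = 0.889 − 0.801 = 0.088 ≈ 0.09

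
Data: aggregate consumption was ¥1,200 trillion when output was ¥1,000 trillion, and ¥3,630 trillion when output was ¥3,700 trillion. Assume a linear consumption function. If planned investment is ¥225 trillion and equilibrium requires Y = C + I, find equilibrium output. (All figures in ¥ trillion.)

MPC = (3630 − 1200)/(3700 − 1000) = 2430/2700 = 0.9
a = 1200 − 0.9(1000) = 300
Equilibrium: Y = 300 + 0.9Y + 225
0.1Y = 525, so Y = 525/0.1 = 5250

Y = 5250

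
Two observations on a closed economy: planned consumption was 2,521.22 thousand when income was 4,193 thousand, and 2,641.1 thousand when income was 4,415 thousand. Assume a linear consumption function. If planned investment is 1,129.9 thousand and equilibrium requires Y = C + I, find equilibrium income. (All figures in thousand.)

Y = 3015

MPC = (2641.1 − 2521.22)/(4415 − 4193) = 119.88/222 = 0.54
a = 2521.22 − 0.54(4193) = 257
Equilibrium: Y = 257 + 0.54Y + 1129.9
0.46Y = 1386.9, so Y = 1386.9/0.46 = 3015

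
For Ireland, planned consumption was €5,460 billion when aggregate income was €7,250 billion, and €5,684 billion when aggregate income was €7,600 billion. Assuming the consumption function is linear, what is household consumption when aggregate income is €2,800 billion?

C = 2612

MPC = (5684 − 5460)/(7600 − 7250) = 224/350 = 0.64
a = 5460 − 0.64(7250) = 5460 − 4640 = 820
C = 820 + 0.64(2800) = 820 + 1792 = 2612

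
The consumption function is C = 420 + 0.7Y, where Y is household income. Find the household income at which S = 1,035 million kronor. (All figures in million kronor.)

S = Y − C = -420 + 0.3Y
-420 + 0.3Y = 1035, so 0.3Y = 1455 and Y = 4850

Y = 4850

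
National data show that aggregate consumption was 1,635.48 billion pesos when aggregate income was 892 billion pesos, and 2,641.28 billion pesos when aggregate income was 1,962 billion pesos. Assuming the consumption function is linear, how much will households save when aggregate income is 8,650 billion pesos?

S = -278

MPC = (2641.28 − 1635.48)/(1962 − 892) = 1005.8/1070 = 0.94
a = 1635.48 − 0.94(892) = 1635.48 − 838.48 = 797
C = 797 + 0.94(8650) = 8928
S = 8650 − 8928 = -278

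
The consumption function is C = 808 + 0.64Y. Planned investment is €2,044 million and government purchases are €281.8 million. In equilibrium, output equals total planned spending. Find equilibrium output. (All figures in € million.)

Y = 8705

Y = C + I + G = 808 + 0.64Y + 2044 + 281.8
Y − 0.64Y = 3133.8
0.36Y = 3133.8, so Y = 3133.8/0.36 = 8705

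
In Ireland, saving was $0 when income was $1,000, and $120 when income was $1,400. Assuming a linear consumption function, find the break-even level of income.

MPS = ΔS/ΔY = (120 − 0)/(1400 − 1000) = 120/400 = 0.3
MPC = 1 − MPS = 0.7
From S(1000) = 0: −a + 0.3(1000) = 0, so a = 300 − 0 = 300
Break-even (S = 0): Y = a/MPS = 300/0.3 = 1000

Y = 1000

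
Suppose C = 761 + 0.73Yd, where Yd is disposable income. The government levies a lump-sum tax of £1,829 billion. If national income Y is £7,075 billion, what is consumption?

Yd = Y − T = 7075 − 1829 = 5246
C = 761 + 0.73(5246) = 761 + 3829.58 = 4590.58

C = 4590.58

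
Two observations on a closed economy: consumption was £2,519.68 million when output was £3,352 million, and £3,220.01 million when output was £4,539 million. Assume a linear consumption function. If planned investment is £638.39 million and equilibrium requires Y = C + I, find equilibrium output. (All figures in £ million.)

Y = 2879

MPC = (3220.01 − 2519.68)/(4539 − 3352) = 700.33/1187 = 0.59
a = 2519.68 − 0.59(3352) = 542
Equilibrium: Y = 542 + 0.59Y + 638.39
0.41Y = 1180.39, so Y = 1180.39/0.41 = 2879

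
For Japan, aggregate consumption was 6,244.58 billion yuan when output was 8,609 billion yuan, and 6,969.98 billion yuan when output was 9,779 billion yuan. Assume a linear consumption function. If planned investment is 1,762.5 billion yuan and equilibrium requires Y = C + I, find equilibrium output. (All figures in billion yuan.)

MPC = (6969.98 − 6244.58)/(9779 − 8609) = 725.4/1170 = 0.62
a = 6244.58 − 0.62(8609) = 907
Equilibrium: Y = 907 + 0.62Y + 1762.5
0.38Y = 2669.5, so Y = 2669.5/0.38 = 7025

Y = 7025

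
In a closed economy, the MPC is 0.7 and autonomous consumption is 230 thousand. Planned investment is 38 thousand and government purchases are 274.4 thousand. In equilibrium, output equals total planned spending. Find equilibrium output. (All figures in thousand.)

Y = 1808

Y = C + I + G = 230 + 0.7Y + 38 + 274.4
Y − 0.7Y = 542.4
0.3Y = 542.4, so Y = 542.4/0.3 = 1808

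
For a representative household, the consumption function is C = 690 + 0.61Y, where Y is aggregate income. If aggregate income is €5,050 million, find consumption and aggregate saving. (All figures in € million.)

C = 3770.5; S = 1279.5

C = 690 + 0.61(5050) = 690 + 3080.5 = 3770.5
S = Y − C = 5050 − 3770.5 = 1279.5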